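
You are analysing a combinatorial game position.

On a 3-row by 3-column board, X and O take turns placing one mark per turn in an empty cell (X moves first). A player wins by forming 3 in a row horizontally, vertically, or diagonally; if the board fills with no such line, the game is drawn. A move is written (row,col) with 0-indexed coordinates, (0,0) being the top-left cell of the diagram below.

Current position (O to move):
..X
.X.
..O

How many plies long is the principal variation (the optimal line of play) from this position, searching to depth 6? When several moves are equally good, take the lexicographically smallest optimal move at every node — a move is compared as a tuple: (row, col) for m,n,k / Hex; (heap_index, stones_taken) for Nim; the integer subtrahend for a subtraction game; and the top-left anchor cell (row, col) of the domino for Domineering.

p1 O@[..X/.X./..O]: (0,0)[O.X/.X./..O]-1 (0,1)[.OX/.X./..O]-1 (1,0)[..X/OX./..O]-1 (1,2)[..X/.XO/..O]-1 (2,0)[..X/.X./O.O]+0* (2,1)[..X/.X./.OO]-1
p2 X@[..X/.X./O.O]: (0,0)[X.X/.X./O.O]-1 (0,1)[.XX/.X./O.O]-1 (1,0)[..X/XX./O.O]-1 (1,2)[..X/.XX/O.O]-1 (2,1)[..X/.X./OXO]+0*
p3 O@[..X/.X./OXO]: (0,0)[O.X/.X./OXO]-1 (0,1)[.OX/.X./OXO]+0* (1,0)[..X/OX./OXO]-1 (1,2)[..X/.XO/OXO]-1
p4 X@[.OX/.X./OXO]: (0,0)[XOX/.X./OXO]+0* (1,0)[.OX/XX./OXO]+0 (1,2)[.OX/.XX/OXO]+0
p5 O@[XOX/.X./OXO]: (1,0)[XOX/OX./OXO]+0* (1,2)[XOX/.XO/OXO]+0
p6 X@[XOX/OX./OXO]: (1,2)[XOX/OXX/OXO]+0*
p7 O@[XOX/OXX/OXO] terminal +0; root [..X/.X./..O] d6

PV length from [..X/.X./..O]: 6 plies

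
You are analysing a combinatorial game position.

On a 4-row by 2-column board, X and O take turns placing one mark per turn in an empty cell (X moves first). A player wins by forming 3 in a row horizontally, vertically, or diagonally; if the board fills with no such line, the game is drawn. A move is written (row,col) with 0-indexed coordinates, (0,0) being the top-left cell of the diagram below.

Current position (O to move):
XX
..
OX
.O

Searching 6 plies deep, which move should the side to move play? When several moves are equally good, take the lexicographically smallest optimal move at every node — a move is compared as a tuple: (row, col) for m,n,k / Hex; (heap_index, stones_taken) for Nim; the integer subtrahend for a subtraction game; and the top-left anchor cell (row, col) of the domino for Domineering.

p1 O@[XX/../OX/.O]: (1,0)[XX/O./OX/.O]-1 (1,1)[XX/.O/OX/.O]+0* (3,0)[XX/../OX/OO]-1
p2 X@[XX/.O/OX/.O]: (1,0)[XX/XO/OX/.O]+0* (3,0)[XX/.O/OX/XO]+0
p3 O@[XX/XO/OX/.O]: (3,0)[XX/XO/OX/OO]+0*
p4 X@[XX/XO/OX/OO] terminal +0; root [XX/../OX/.O] d6

O's best at [XX/../OX/.O]: (1,1)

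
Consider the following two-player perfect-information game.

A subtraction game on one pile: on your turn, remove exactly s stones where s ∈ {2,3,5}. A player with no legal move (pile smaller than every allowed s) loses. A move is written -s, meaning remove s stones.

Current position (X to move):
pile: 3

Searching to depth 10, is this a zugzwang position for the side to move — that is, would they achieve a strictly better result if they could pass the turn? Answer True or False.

zugzwang(3, X) = False

ply 1, X at 3 | -2=+1→1*; -3=+1→0
ply 2: 1 is terminal -1 (O); from 3 depth 10
pass branch (O moves first from the same position):
  | ply 1, O at 3 | -2=+1→1*; -3=+1→0
  | ply 2: 1 is terminal -1 (X); from 3 depth 10
X moving scores +1; X passing scores -1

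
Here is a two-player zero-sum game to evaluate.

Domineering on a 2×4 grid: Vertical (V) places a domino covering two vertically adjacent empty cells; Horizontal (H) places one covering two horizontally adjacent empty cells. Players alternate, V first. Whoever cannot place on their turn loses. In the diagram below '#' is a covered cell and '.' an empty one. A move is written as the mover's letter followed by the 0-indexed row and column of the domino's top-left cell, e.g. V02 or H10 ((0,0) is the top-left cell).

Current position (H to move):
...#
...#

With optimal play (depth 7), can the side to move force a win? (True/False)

H winning at [...#/...#]: True

ply 1, H at ...#/...# | H00=+1→##.#/...#*; H01=+1→.###/...#; H10=+1→...#/##.#; H11=+1→...#/.###
ply 2, V at ##.#/...# | V02=-1→####/..##*
ply 3, H at ####/..## | H10=+1→####/####*
ply 4: ####/#### is terminal -1 (V); from ...#/...# depth 7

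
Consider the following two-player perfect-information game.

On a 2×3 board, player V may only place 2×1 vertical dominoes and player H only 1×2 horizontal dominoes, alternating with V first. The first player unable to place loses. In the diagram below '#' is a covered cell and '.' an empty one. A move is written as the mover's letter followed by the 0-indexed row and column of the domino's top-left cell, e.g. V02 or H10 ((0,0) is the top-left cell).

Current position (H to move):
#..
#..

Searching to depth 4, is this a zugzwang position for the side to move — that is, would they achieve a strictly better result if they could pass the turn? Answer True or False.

[#../#..] H move#1: H01:+1/###/#..*, H11:+1/#../###
[###/#..] end (terminal -1, V#2); searched #../#.. to 4
pass branch (V moves first from the same position):
  | [#../#..] V move#1: V01:+1/##./##.*, V02:+1/#.#/#.#
  | [##./##.] end (terminal -1, H#2); searched #../#.. to 4
H moving scores +1; H passing scores -1

zugzwang(#../#.., H) = False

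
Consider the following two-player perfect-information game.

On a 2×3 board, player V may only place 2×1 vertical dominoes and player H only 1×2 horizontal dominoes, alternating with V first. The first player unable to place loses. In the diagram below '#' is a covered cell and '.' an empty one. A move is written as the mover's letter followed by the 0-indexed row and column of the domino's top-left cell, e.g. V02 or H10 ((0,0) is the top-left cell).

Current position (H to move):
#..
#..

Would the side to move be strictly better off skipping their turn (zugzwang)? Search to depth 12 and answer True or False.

zugzwang(#../#.., H) = False

[#../#..] H move#1: H01:+1/###/#..*, H11:+1/#../###
[###/#..] end (terminal -1, V#2); searched #../#.. to 12
if H skipped the turn, V would face:
~ [#../#..] V move#1: V01:+1/##./##.*, V02:+1/#.#/#.#
~ [##./##.] end (terminal -1, H#2); searched #../#.. to 12
compare (H): move=+1 vs pass=-1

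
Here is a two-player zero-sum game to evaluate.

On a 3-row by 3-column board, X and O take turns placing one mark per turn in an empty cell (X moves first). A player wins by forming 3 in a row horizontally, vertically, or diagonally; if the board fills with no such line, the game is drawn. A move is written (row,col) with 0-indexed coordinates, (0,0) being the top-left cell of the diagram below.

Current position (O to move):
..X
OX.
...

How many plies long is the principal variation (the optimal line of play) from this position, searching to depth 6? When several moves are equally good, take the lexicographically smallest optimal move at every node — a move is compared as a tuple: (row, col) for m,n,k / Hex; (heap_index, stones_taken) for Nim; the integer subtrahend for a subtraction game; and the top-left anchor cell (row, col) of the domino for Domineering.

PV length from [..X/OX./...]: 2 plies

p1 O@[..X/OX./...]: (0,0)[O.X/OX./...]-1* (0,1)[.OX/OX./...]-1 (1,2)[..X/OXO/...]-1 (2,0)[..X/OX./O..]-1 (2,1)[..X/OX./.O.]-1 (2,2)[..X/OX./..O]-1
p2 X@[O.X/OX./...]: (0,1)[OXX/OX./...]-1 (1,2)[O.X/OXX/...]-1 (2,0)[O.X/OX./X..]+1* (2,1)[O.X/OX./.X.]-1 (2,2)[O.X/OX./..X]-1
p3 O@[O.X/OX./X..] terminal -1; root [..X/OX./...] d6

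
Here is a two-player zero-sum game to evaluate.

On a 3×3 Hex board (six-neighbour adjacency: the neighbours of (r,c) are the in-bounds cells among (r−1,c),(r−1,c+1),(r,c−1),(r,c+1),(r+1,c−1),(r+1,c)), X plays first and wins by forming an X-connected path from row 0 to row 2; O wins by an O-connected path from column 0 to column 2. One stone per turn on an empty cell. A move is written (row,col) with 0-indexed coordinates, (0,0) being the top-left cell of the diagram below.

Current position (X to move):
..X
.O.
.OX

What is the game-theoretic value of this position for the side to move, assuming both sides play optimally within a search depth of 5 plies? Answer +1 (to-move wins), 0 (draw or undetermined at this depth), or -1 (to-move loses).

value(..X/.O./.OX, X) = +1

[..X/.O./.OX] X move#1: (0,0):-1/X.X/.O./.OX, (0,1):-1/.XX/.O./.OX, (1,0):+1/..X/XO./.OX*, (1,2):+1/..X/.OX/.OX, (2,0):+1/..X/.O./XOX
[..X/XO./.OX] O move#2: (0,0):-1/O.X/XO./.OX*, (0,1):-1/.OX/XO./.OX, (1,2):-1/..X/XOO/.OX, (2,0):-1/..X/XO./OOX
[O.X/XO./.OX] X move#3: (0,1):+1/OXX/XO./.OX*, (1,2):+1/O.X/XOX/.OX, (2,0):+1/O.X/XO./XOX
[OXX/XO./.OX] O move#4: (1,2):-1/OXX/XOO/.OX*, (2,0):-1/OXX/XO./OOX
[OXX/XOO/.OX] X move#5: (2,0):+1/OXX/XOO/XOX*
[OXX/XOO/XOX] end (terminal -1, O#6); searched ..X/.O./.OX to 5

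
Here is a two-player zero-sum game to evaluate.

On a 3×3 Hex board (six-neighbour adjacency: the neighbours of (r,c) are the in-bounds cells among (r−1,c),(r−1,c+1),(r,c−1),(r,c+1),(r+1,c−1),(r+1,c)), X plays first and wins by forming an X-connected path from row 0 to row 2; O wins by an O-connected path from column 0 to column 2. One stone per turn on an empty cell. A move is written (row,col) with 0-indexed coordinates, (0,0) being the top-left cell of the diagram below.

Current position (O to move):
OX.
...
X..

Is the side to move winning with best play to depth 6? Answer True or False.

[OX./.../X..] O move#1: (0,2):-1/OXO/.../X..*, (1,0):-1/OX./O../X.., (1,1):-1/OX./.O./X.., (1,2):-1/OX./..O/X.., (2,1):-1/OX./.../XO., (2,2):-1/OX./.../X.O
[OXO/.../X..] X move#2: (1,0):+1/OXO/X../X..*, (1,1):+1/OXO/.X./X.., (1,2):+1/OXO/..X/X.., (2,1):+1/OXO/.../XX., (2,2):+1/OXO/.../X.X
[OXO/X../X..] end (terminal -1, O#3); searched OX./.../X.. to 6

O winning at [OX./.../X..]: False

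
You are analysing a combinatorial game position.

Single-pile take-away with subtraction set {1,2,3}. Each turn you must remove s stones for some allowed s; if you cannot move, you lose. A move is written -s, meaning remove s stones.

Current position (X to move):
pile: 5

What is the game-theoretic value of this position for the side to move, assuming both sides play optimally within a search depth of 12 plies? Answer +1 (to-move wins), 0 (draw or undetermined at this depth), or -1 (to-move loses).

value(5, X) = +1

ply 1, X at 5 | -1=+1→4*; -2=-1→3; -3=-1→2
ply 2, O at 4 | -1=-1→3*; -2=-1→2; -3=-1→1
ply 3, X at 3 | -1=-1→2; -2=-1→1; -3=+1→0*
ply 4: 0 is terminal -1 (O); from 5 depth 12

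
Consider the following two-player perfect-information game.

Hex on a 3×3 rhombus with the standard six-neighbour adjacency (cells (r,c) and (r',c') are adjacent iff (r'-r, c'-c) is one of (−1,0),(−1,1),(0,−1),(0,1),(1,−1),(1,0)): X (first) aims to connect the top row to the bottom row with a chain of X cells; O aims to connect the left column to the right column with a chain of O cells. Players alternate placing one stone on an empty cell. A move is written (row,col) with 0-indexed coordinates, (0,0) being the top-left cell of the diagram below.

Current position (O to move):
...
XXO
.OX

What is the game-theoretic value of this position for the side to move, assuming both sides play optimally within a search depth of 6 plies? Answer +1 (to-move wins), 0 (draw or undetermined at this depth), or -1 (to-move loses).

value(.../XXO/.OX, O) = +1

p1 O@[.../XXO/.OX]: (0,0)[O../XXO/.OX]-1 (0,1)[.O./XXO/.OX]-1 (0,2)[..O/XXO/.OX]-1 (2,0)[.../XXO/OOX]+1*
p2 X@[.../XXO/OOX] terminal -1; root [.../XXO/.OX] d6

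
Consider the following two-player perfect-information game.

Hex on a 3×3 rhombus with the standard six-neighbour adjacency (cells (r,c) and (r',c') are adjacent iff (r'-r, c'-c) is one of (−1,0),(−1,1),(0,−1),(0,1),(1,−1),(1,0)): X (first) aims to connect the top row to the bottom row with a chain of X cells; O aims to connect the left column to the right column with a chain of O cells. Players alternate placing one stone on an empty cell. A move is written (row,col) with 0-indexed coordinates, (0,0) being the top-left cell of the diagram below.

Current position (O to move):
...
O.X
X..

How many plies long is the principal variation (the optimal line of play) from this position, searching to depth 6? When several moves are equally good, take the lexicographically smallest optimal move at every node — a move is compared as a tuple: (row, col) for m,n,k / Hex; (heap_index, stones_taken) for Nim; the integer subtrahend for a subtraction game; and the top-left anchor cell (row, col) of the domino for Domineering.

PV length from [.../O.X/X..]: 3 plies

ply 1, O at .../O.X/X.. | (0,0)=-1→O../O.X/X..; (0,1)=-1→.O./O.X/X..; (0,2)=+1→..O/O.X/X..*; (1,1)=-1→.../OOX/X..; (2,1)=-1→.../O.X/XO.; (2,2)=-1→.../O.X/X.O
ply 2, X at ..O/O.X/X.. | (0,0)=-1→X.O/O.X/X..*; (0,1)=-1→.XO/O.X/X..; (1,1)=-1→..O/OXX/X..; (2,1)=-1→..O/O.X/XX.; (2,2)=-1→..O/O.X/X.X
ply 3, O at X.O/O.X/X.. | (0,1)=+1→XOO/O.X/X..*; (1,1)=+1→X.O/OOX/X..; (2,1)=+1→X.O/O.X/XO.; (2,2)=+1→X.O/O.X/X.O
ply 4: XOO/O.X/X.. is terminal -1 (X); from .../O.X/X.. depth 6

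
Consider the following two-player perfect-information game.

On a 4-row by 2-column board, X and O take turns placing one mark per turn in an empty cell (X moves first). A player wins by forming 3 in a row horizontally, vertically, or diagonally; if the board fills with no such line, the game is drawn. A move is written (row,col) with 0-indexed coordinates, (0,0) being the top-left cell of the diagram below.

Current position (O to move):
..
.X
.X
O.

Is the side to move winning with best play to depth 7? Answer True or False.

O winning at [../.X/.X/O.]: False

[../.X/.X/O.] O move#1: (0,0):-1/O./.X/.X/O.*, (0,1):-1/.O/.X/.X/O., (1,0):-1/../OX/.X/O., (2,0):-1/../.X/OX/O., (3,1):-1/../.X/.X/OO
[O./.X/.X/O.] X move#2: (0,1):+1/OX/.X/.X/O.*, (1,0):+1/O./XX/.X/O., (2,0):+1/O./.X/XX/O., (3,1):+1/O./.X/.X/OX
[OX/.X/.X/O.] end (terminal -1, O#3); searched ../.X/.X/O. to 7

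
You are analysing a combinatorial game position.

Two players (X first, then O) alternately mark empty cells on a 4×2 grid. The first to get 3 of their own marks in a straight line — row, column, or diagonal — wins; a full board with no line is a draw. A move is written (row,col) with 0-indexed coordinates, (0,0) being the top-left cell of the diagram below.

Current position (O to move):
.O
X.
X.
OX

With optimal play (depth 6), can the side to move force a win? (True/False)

O winning at [.O/X./X./OX]: False

p1 O@[.O/X./X./OX]: (0,0)[OO/X./X./OX]+0* (1,1)[.O/XO/X./OX]-1 (2,1)[.O/X./XO/OX]-1
p2 X@[OO/X./X./OX]: (1,1)[OO/XX/X./OX]+0* (2,1)[OO/X./XX/OX]+0
p3 O@[OO/XX/X./OX]: (2,1)[OO/XX/XO/OX]+0*
p4 X@[OO/XX/XO/OX] terminal +0; root [.O/X./X./OX] d6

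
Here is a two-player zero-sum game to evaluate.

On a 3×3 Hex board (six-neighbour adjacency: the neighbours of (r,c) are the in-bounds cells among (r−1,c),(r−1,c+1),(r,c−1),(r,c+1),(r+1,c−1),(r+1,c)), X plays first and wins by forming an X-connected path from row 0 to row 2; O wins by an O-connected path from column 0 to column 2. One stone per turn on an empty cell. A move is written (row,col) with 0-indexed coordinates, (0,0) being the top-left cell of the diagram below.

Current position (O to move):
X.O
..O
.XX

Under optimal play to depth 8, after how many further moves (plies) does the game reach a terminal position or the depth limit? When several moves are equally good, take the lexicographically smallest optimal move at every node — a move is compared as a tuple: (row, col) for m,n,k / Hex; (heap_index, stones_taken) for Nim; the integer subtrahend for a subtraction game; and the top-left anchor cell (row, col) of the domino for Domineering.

ply 1, O at X.O/..O/.XX | (0,1)=-1→XOO/..O/.XX; (1,0)=+1→X.O/O.O/.XX*; (1,1)=+1→X.O/.OO/.XX; (2,0)=-1→X.O/..O/OXX
ply 2, X at X.O/O.O/.XX | (0,1)=-1→XXO/O.O/.XX*; (1,1)=-1→X.O/OXO/.XX; (2,0)=-1→X.O/O.O/XXX
ply 3, O at XXO/O.O/.XX | (1,1)=+1→XXO/OOO/.XX*; (2,0)=-1→XXO/O.O/OXX
ply 4: XXO/OOO/.XX is terminal -1 (X); from X.O/..O/.XX depth 8

PV length from [X.O/..O/.XX]: 3 plies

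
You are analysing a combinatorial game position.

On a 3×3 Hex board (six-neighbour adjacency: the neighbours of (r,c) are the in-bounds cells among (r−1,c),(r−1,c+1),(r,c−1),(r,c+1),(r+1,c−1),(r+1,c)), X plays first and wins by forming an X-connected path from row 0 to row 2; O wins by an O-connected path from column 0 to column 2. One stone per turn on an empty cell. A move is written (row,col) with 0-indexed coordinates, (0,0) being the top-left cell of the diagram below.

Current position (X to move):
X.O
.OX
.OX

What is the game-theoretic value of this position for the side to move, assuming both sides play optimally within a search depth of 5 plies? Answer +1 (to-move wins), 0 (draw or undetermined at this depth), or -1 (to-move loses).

value(X.O/.OX/.OX, X) = -1

[X.O/.OX/.OX] X move#1: (0,1):-1/XXO/.OX/.OX*, (1,0):-1/X.O/XOX/.OX, (2,0):-1/X.O/.OX/XOX
[XXO/.OX/.OX] O move#2: (1,0):+1/XXO/OOX/.OX*, (2,0):+1/XXO/.OX/OOX
[XXO/OOX/.OX] end (terminal -1, X#3); searched X.O/.OX/.OX to 5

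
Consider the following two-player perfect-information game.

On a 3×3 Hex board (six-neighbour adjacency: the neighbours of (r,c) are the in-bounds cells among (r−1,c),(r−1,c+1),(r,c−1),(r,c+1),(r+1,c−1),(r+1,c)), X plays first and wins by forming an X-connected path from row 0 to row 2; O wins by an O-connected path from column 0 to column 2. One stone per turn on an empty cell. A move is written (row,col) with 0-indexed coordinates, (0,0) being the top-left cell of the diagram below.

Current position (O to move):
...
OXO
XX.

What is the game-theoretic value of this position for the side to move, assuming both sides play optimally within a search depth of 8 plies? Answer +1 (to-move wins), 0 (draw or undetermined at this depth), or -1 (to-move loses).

value(.../OXO/XX., O) = -1

p1 O@[.../OXO/XX.]: (0,0)[O../OXO/XX.]-1* (0,1)[.O./OXO/XX.]-1 (0,2)[..O/OXO/XX.]-1 (2,2)[.../OXO/XXO]-1
p2 X@[O../OXO/XX.]: (0,1)[OX./OXO/XX.]+1* (0,2)[O.X/OXO/XX.]+1 (2,2)[O../OXO/XXX]+1
p3 O@[OX./OXO/XX.] terminal -1; root [.../OXO/XX.] d8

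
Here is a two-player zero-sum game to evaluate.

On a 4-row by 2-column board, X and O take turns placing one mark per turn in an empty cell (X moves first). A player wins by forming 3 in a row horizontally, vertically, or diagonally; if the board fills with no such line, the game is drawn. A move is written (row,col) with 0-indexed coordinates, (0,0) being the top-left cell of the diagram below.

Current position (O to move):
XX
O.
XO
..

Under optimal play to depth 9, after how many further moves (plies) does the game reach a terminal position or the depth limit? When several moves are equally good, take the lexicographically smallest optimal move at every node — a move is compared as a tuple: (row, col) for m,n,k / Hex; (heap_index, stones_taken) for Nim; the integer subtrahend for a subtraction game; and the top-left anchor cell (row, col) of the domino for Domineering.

PV length from [XX/O./XO/..]: 3 plies

p1 O@[XX/O./XO/..]: (1,1)[XX/OO/XO/..]+0* (3,0)[XX/O./XO/O.]+0 (3,1)[XX/O./XO/.O]+0
p2 X@[XX/OO/XO/..]: (3,0)[XX/OO/XO/X.]-1 (3,1)[XX/OO/XO/.X]+0*
p3 O@[XX/OO/XO/.X]: (3,0)[XX/OO/XO/OX]+0*
p4 X@[XX/OO/XO/OX] terminal +0; root [XX/O./XO/..] d9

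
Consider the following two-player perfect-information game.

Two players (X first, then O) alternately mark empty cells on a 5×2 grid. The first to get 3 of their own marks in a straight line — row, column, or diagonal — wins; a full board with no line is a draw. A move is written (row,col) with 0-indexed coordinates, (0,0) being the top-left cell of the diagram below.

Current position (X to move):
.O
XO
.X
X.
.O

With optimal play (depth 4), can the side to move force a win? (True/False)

X winning at [.O/XO/.X/X./.O]: True

[.O/XO/.X/X./.O] X move#1: (0,0):+0/XO/XO/.X/X./.O, (2,0):+1/.O/XO/XX/X./.O*, (3,1):+0/.O/XO/.X/XX/.O, (4,0):+0/.O/XO/.X/X./XO
[.O/XO/XX/X./.O] end (terminal -1, O#2); searched .O/XO/.X/X./.O to 4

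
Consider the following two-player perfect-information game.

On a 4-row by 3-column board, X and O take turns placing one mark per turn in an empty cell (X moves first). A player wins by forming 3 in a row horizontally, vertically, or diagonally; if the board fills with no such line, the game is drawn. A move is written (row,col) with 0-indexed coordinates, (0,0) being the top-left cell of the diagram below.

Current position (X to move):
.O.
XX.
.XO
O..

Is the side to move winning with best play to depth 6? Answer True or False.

X winning at [.O./XX./.XO/O..]: True

[.O./XX./.XO/O..] X move#1: (0,0):+1/XO./XX./.XO/O..*, (0,2):+1/.OX/XX./.XO/O.., (1,2):+1/.O./XXX/.XO/O.., (2,0):+1/.O./XX./XXO/O.., (3,1):+1/.O./XX./.XO/OX., (3,2):+1/.O./XX./.XO/O.X
[XO./XX./.XO/O..] O move#2: (0,2):-1/XOO/XX./.XO/O..*, (1,2):-1/XO./XXO/.XO/O.., (2,0):-1/XO./XX./OXO/O.., (3,1):-1/XO./XX./.XO/OO., (3,2):-1/XO./XX./.XO/O.O
[XOO/XX./.XO/O..] X move#3: (1,2):+1/XOO/XXX/.XO/O..*, (2,0):+1/XOO/XX./XXO/O.., (3,1):+1/XOO/XX./.XO/OX., (3,2):+1/XOO/XX./.XO/O.X
[XOO/XXX/.XO/O..] end (terminal -1, O#4); searched .O./XX./.XO/O.. to 6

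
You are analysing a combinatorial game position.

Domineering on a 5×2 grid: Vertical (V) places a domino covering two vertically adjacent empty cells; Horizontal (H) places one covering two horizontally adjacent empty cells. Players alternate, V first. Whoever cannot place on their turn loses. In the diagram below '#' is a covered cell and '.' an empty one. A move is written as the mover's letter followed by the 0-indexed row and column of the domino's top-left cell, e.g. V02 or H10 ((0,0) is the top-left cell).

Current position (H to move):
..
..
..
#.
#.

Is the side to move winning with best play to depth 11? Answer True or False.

[../../../#./#.] H move#1: H00:-1/##/../../#./#., H10:+1/../##/../#./#.*, H20:-1/../../##/#./#.
[../##/../#./#.] V move#2: V21:-1/../##/.#/##/#.*, V31:-1/../##/../##/##
[../##/.#/##/#.] H move#3: H00:+1/##/##/.#/##/#.*
[##/##/.#/##/#.] end (terminal -1, V#4); searched ../../../#./#. to 11

H winning at [../../../#./#.]: True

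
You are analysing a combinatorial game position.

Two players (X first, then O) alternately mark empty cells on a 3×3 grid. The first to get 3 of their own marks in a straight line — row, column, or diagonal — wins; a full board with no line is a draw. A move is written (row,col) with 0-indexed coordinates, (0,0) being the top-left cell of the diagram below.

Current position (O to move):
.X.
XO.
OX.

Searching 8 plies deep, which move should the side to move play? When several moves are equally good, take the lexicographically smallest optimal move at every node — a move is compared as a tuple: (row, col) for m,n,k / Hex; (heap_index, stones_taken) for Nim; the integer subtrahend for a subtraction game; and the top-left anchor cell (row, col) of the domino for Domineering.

[.X./XO./OX.] O move#1: (0,0):+1/OX./XO./OX.*, (0,2):+1/.XO/XO./OX., (1,2):+0/.X./XOO/OX., (2,2):+1/.X./XO./OXO
[OX./XO./OX.] X move#2: (0,2):-1/OXX/XO./OX.*, (1,2):-1/OX./XOX/OX., (2,2):-1/OX./XO./OXX
[OXX/XO./OX.] O move#3: (1,2):+0/OXX/XOO/OX., (2,2):+1/OXX/XO./OXO*
[OXX/XO./OXO] end (terminal -1, X#4); searched .X./XO./OX. to 8

O's best at [.X./XO./OX.]: (0,0)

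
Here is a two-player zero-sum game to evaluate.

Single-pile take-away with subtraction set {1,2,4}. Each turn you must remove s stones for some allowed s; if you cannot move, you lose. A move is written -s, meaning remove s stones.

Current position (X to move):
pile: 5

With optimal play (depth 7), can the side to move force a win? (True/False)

X winning at [5]: True

[5] X move#1: -1:-1/4, -2:+1/3*, -4:-1/1
[3] O move#2: -1:-1/2*, -2:-1/1
[2] X move#3: -1:-1/1, -2:+1/0*
[0] end (terminal -1, O#4); searched 5 to 7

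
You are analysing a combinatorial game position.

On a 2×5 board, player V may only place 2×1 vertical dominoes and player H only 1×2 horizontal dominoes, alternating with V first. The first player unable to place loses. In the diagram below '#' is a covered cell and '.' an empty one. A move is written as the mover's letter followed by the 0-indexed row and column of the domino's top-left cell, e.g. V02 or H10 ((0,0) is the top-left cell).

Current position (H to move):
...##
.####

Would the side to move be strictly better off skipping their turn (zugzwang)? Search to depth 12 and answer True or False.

p1 H@[...##/.####]: H00[##.##/.####]+1* H01[.####/.####]-1
p2 V@[##.##/.####] terminal -1; root [...##/.####] d12
pass branch (V moves first from the same position):
  | p1 V@[...##/.####]: V00[#..##/#####]-1*
  | p2 H@[#..##/#####]: H01[#####/#####]+1*
  | p3 V@[#####/#####] terminal -1; root [...##/.####] d12
H moving scores +1; H passing scores +1

zugzwang(...##/.####, H) = False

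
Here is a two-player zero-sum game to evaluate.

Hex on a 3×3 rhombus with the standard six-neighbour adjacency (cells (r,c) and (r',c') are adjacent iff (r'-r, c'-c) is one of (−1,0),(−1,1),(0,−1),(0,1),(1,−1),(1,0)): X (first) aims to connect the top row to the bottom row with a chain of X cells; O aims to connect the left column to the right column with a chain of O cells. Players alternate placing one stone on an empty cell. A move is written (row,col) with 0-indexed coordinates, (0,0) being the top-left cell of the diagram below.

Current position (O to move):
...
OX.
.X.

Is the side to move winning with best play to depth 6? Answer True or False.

O winning at [.../OX./.X.]: False

p1 O@[.../OX./.X.]: (0,0)[O../OX./.X.]-1* (0,1)[.O./OX./.X.]-1 (0,2)[..O/OX./.X.]-1 (1,2)[.../OXO/.X.]-1 (2,0)[.../OX./OX.]-1 (2,2)[.../OX./.XO]-1
p2 X@[O../OX./.X.]: (0,1)[OX./OX./.X.]+1* (0,2)[O.X/OX./.X.]+1 (1,2)[O../OXX/.X.]+1 (2,0)[O../OX./XX.]+1 (2,2)[O../OX./.XX]+1
p3 O@[OX./OX./.X.] terminal -1; root [.../OX./.X.] d6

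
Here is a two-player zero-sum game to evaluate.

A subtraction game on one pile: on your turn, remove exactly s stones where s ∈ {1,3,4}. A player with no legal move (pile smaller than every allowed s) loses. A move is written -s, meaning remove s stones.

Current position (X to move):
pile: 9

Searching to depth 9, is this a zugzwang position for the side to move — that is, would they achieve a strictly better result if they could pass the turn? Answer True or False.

[9] X move#1: -1:-1/8*, -3:-1/6, -4:-1/5
[8] O move#2: -1:+1/7*, -3:-1/5, -4:-1/4
[7] X move#3: -1:-1/6*, -3:-1/4, -4:-1/3
[6] O move#4: -1:-1/5, -3:-1/3, -4:+1/2*
[2] X move#5: -1:-1/1*
[1] O move#6: -1:+1/0*
[0] end (terminal -1, X#7); searched 9 to 9
suppose X passes — search the same position with O to move:
pass> [9] O move#1: -1:-1/8*, -3:-1/6, -4:-1/5
pass> [8] X move#2: -1:+1/7*, -3:-1/5, -4:-1/4
pass> [7] O move#3: -1:-1/6*, -3:-1/4, -4:-1/3
pass> [6] X move#4: -1:-1/5, -3:-1/3, -4:+1/2*
pass> [2] O move#5: -1:-1/1*
pass> [1] X move#6: -1:+1/0*
pass> [0] end (terminal -1, O#7); searched 9 to 9
for X: play -1, pass +1

zugzwang(9, X) = True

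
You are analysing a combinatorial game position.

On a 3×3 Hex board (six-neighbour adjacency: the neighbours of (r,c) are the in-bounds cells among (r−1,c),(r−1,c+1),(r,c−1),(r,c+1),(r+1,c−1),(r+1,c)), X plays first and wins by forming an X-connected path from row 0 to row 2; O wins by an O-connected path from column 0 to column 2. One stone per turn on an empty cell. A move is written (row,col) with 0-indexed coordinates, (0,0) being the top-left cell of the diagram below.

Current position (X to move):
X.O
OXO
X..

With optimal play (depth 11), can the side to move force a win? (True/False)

p1 X@[X.O/OXO/X..]: (0,1)[XXO/OXO/X..]+1* (2,1)[X.O/OXO/XX.]-1 (2,2)[X.O/OXO/X.X]-1
p2 O@[XXO/OXO/X..] terminal -1; root [X.O/OXO/X..] d11

X winning at [X.O/OXO/X..]: True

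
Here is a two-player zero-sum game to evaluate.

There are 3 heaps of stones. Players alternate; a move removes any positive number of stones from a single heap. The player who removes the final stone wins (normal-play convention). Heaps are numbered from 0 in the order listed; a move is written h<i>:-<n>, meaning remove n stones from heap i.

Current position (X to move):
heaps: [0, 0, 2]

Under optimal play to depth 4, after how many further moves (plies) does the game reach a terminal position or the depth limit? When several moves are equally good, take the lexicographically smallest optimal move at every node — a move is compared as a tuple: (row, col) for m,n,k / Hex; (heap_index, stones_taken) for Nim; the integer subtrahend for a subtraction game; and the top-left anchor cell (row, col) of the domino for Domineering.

[(0,0,2)] X move#1: h2:-1:-1/(0,0,1), h2:-2:+1/(0,0,0)*
[(0,0,0)] end (terminal -1, O#2); searched (0,0,2) to 4

PV length from [(0,0,2)]: 1 ply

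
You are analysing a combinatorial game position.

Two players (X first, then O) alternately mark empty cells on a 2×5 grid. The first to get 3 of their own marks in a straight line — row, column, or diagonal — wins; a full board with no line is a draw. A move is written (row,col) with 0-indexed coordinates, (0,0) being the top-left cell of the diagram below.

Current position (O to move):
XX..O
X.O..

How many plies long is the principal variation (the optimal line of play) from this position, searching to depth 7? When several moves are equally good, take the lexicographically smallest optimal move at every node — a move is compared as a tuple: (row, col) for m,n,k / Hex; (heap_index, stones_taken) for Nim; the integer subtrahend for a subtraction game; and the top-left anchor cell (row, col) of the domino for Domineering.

PV length from [XX..O/X.O..]: 5 plies

[XX..O/X.O..] O move#1: (0,2):+1/XXO.O/X.O..*, (0,3):-1/XX.OO/X.O.., (1,1):-1/XX..O/XOO.., (1,3):-1/XX..O/X.OO., (1,4):-1/XX..O/X.O.O
[XXO.O/X.O..] X move#2: (0,3):-1/XXOXO/X.O..*, (1,1):-1/XXO.O/XXO.., (1,3):-1/XXO.O/X.OX., (1,4):-1/XXO.O/X.O.X
[XXOXO/X.O..] O move#3: (1,1):+0/XXOXO/XOO.., (1,3):+1/XXOXO/X.OO.*, (1,4):+0/XXOXO/X.O.O
[XXOXO/X.OO.] X move#4: (1,1):-1/XXOXO/XXOO.*, (1,4):-1/XXOXO/X.OOX
[XXOXO/XXOO.] O move#5: (1,4):+1/XXOXO/XXOOO*
[XXOXO/XXOOO] end (terminal -1, X#6); searched XX..O/X.O.. to 7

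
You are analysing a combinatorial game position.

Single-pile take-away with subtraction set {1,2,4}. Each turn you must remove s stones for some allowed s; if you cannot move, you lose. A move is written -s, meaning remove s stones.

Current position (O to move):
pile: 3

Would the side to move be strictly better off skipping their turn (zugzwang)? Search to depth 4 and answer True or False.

zugzwang(3, O) = True

[3] O move#1: -1:-1/2*, -2:-1/1
[2] X move#2: -1:-1/1, -2:+1/0*
[0] end (terminal -1, O#3); searched 3 to 4
pass branch (X moves first from the same position):
  | [3] X move#1: -1:-1/2*, -2:-1/1
  | [2] O move#2: -1:-1/1, -2:+1/0*
  | [0] end (terminal -1, X#3); searched 3 to 4
O moving scores -1; O passing scores +1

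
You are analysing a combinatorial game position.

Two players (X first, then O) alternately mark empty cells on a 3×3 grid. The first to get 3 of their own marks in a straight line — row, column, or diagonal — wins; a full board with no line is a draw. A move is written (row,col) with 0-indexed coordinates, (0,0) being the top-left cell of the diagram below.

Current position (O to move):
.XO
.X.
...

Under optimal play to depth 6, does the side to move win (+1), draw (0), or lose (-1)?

[.XO/.X./...] O move#1: (0,0):-1/OXO/.X./..., (1,0):-1/.XO/OX./..., (1,2):-1/.XO/.XO/..., (2,0):-1/.XO/.X./O.., (2,1):+0/.XO/.X./.O.*, (2,2):-1/.XO/.X./..O
[.XO/.X./.O.] X move#2: (0,0):-1/XXO/.X./.O., (1,0):+0/.XO/XX./.O.*, (1,2):+0/.XO/.XX/.O., (2,0):+0/.XO/.X./XO., (2,2):+0/.XO/.X./.OX
[.XO/XX./.O.] O move#3: (0,0):-1/OXO/XX./.O., (1,2):+0/.XO/XXO/.O.*, (2,0):-1/.XO/XX./OO., (2,2):-1/.XO/XX./.OO
[.XO/XXO/.O.] X move#4: (0,0):-1/XXO/XXO/.O., (2,0):-1/.XO/XXO/XO., (2,2):+0/.XO/XXO/.OX*
[.XO/XXO/.OX] O move#5: (0,0):+0/OXO/XXO/.OX*, (2,0):-1/.XO/XXO/OOX
[OXO/XXO/.OX] X move#6: (2,0):+0/OXO/XXO/XOX*
[OXO/XXO/XOX] end (terminal +0, O#7); searched .XO/.X./... to 6

value(.XO/.X./..., O) = 0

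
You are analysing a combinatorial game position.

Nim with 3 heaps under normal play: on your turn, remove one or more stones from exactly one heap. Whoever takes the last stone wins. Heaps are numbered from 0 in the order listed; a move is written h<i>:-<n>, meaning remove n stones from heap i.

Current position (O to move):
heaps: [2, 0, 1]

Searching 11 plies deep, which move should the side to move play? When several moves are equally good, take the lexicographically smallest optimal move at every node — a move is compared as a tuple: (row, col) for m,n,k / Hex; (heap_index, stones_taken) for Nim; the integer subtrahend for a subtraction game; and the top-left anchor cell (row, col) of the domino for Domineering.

O's best at [(2,0,1)]: h0:-1

ply 1, O at (2,0,1) | h0:-1=+1→(1,0,1)*; h0:-2=-1→(0,0,1); h2:-1=-1→(2,0,0)
ply 2, X at (1,0,1) | h0:-1=-1→(0,0,1)*; h2:-1=-1→(1,0,0)
ply 3, O at (0,0,1) | h2:-1=+1→(0,0,0)*
ply 4: (0,0,0) is terminal -1 (X); from (2,0,1) depth 11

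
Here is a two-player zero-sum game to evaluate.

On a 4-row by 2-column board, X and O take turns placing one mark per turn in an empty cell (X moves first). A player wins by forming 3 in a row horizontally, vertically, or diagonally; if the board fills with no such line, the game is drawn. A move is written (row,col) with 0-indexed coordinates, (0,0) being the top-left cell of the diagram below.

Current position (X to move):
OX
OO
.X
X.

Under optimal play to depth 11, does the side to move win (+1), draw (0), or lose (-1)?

[OX/OO/.X/X.] X move#1: (2,0):+0/OX/OO/XX/X.*, (3,1):-1/OX/OO/.X/XX
[OX/OO/XX/X.] O move#2: (3,1):+0/OX/OO/XX/XO*
[OX/OO/XX/XO] end (terminal +0, X#3); searched OX/OO/.X/X. to 11

value(OX/OO/.X/X., X) = 0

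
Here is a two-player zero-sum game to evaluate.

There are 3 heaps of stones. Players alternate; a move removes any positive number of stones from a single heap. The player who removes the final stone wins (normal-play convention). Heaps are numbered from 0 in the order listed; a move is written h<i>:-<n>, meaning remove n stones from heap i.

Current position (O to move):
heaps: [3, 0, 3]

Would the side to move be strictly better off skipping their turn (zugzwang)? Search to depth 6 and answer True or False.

p1 O@[(3,0,3)]: h0:-1[(2,0,3)]-1* h0:-2[(1,0,3)]-1 h0:-3[(0,0,3)]-1 h2:-1[(3,0,2)]-1 h2:-2[(3,0,1)]-1 h2:-3[(3,0,0)]-1
p2 X@[(2,0,3)]: h0:-1[(1,0,3)]-1 h0:-2[(0,0,3)]-1 h2:-1[(2,0,2)]+1* h2:-2[(2,0,1)]-1 h2:-3[(2,0,0)]-1
p3 O@[(2,0,2)]: h0:-1[(1,0,2)]-1* h0:-2[(0,0,2)]-1 h2:-1[(2,0,1)]-1 h2:-2[(2,0,0)]-1
p4 X@[(1,0,2)]: h0:-1[(0,0,2)]-1 h2:-1[(1,0,1)]+1* h2:-2[(1,0,0)]-1
p5 O@[(1,0,1)]: h0:-1[(0,0,1)]-1* h2:-1[(1,0,0)]-1
p6 X@[(0,0,1)]: h2:-1[(0,0,0)]+1*
p7 O@[(0,0,0)] terminal -1; root [(3,0,3)] d6
if O skipped the turn, X would face:
~ p1 X@[(3,0,3)]: h0:-1[(2,0,3)]-1* h0:-2[(1,0,3)]-1 h0:-3[(0,0,3)]-1 h2:-1[(3,0,2)]-1 h2:-2[(3,0,1)]-1 h2:-3[(3,0,0)]-1
~ p2 O@[(2,0,3)]: h0:-1[(1,0,3)]-1 h0:-2[(0,0,3)]-1 h2:-1[(2,0,2)]+1* h2:-2[(2,0,1)]-1 h2:-3[(2,0,0)]-1
~ p3 X@[(2,0,2)]: h0:-1[(1,0,2)]-1* h0:-2[(0,0,2)]-1 h2:-1[(2,0,1)]-1 h2:-2[(2,0,0)]-1
~ p4 O@[(1,0,2)]: h0:-1[(0,0,2)]-1 h2:-1[(1,0,1)]+1* h2:-2[(1,0,0)]-1
~ p5 X@[(1,0,1)]: h0:-1[(0,0,1)]-1* h2:-1[(1,0,0)]-1
~ p6 O@[(0,0,1)]: h2:-1[(0,0,0)]+1*
~ p7 X@[(0,0,0)] terminal -1; root [(3,0,3)] d6
compare (O): move=-1 vs pass=+1

zugzwang((3,0,3), O) = True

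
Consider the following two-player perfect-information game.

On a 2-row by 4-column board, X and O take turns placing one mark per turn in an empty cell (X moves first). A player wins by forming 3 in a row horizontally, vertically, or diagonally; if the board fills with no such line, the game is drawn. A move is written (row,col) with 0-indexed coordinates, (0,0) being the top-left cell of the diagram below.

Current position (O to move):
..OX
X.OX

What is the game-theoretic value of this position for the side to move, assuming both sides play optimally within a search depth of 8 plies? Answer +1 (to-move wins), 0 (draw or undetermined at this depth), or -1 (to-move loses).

value(..OX/X.OX, O) = 0

[..OX/X.OX] O move#1: (0,0):+0/O.OX/X.OX*, (0,1):+0/.OOX/X.OX, (1,1):+0/..OX/XOOX
[O.OX/X.OX] X move#2: (0,1):+0/OXOX/X.OX*, (1,1):-1/O.OX/XXOX
[OXOX/X.OX] O move#3: (1,1):+0/OXOX/XOOX*
[OXOX/XOOX] end (terminal +0, X#4); searched ..OX/X.OX to 8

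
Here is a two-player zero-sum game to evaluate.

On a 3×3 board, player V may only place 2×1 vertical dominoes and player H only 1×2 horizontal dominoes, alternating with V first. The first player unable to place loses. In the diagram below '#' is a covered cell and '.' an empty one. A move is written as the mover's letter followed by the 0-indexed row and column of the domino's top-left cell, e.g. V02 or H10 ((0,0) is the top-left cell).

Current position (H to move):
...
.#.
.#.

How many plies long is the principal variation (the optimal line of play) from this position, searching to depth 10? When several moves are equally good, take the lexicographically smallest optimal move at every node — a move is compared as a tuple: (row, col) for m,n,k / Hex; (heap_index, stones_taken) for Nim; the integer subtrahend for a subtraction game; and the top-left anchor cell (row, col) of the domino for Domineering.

PV length from [.../.#./.#.]: 2 plies

ply 1, H at .../.#./.#. | H00=-1→##./.#./.#.*; H01=-1→.##/.#./.#.
ply 2, V at ##./.#./.#. | V02=+1→###/.##/.#.*; V10=+1→##./##./##.; V12=+1→##./.##/.##
ply 3: ###/.##/.#. is terminal -1 (H); from .../.#./.#. depth 10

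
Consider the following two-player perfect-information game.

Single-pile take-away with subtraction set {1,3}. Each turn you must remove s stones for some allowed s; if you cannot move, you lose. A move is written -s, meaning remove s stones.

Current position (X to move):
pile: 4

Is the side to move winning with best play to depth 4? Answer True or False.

p1 X@[4]: -1[3]-1* -3[1]-1
p2 O@[3]: -1[2]+1* -3[0]+1
p3 X@[2]: -1[1]-1*
p4 O@[1]: -1[0]+1*
p5 X@[0] terminal -1; root [4] d4

X winning at [4]: False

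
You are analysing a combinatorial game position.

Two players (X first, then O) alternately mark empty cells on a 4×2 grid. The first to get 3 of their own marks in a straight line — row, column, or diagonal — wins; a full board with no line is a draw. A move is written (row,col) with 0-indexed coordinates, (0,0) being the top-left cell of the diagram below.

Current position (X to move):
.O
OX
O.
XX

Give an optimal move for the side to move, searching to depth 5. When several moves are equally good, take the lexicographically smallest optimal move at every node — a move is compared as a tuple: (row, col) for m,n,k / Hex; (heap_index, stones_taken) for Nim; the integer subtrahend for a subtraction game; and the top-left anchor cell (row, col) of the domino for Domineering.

X's best at [.O/OX/O./XX]: (2,1)

ply 1, X at .O/OX/O./XX | (0,0)=+0→XO/OX/O./XX; (2,1)=+1→.O/OX/OX/XX*
ply 2: .O/OX/OX/XX is terminal -1 (O); from .O/OX/O./XX depth 5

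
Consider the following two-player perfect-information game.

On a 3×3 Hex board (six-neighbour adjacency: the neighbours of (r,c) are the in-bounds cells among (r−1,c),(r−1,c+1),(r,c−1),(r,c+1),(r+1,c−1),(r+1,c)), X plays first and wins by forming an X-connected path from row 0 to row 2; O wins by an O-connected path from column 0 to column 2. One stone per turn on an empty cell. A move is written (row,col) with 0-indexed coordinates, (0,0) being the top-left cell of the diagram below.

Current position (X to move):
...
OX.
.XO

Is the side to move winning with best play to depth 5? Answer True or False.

X winning at [.../OX./.XO]: True

p1 X@[.../OX./.XO]: (0,0)[X../OX./.XO]+1* (0,1)[.X./OX./.XO]+1 (0,2)[..X/OX./.XO]+1 (1,2)[.../OXX/.XO]+1 (2,0)[.../OX./XXO]+1
p2 O@[X../OX./.XO]: (0,1)[XO./OX./.XO]-1* (0,2)[X.O/OX./.XO]-1 (1,2)[X../OXO/.XO]-1 (2,0)[X../OX./OXO]-1
p3 X@[XO./OX./.XO]: (0,2)[XOX/OX./.XO]+1* (1,2)[XO./OXX/.XO]-1 (2,0)[XO./OX./XXO]-1
p4 O@[XOX/OX./.XO] terminal -1; root [.../OX./.XO] d5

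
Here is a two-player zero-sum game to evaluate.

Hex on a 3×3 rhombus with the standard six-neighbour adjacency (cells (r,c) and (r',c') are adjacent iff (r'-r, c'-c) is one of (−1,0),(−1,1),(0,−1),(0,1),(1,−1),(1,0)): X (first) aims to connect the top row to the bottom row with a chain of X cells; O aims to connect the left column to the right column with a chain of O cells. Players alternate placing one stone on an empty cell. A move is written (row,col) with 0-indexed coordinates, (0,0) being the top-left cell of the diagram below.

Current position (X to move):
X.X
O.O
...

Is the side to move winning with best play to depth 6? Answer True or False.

[X.X/O.O/...] X move#1: (0,1):-1/XXX/O.O/..., (1,1):+1/X.X/OXO/...*, (2,0):-1/X.X/O.O/X.., (2,1):-1/X.X/O.O/.X., (2,2):-1/X.X/O.O/..X
[X.X/OXO/...] O move#2: (0,1):-1/XOX/OXO/...*, (2,0):-1/X.X/OXO/O.., (2,1):-1/X.X/OXO/.O., (2,2):-1/X.X/OXO/..O
[XOX/OXO/...] X move#3: (2,0):+1/XOX/OXO/X..*, (2,1):+1/XOX/OXO/.X., (2,2):+1/XOX/OXO/..X
[XOX/OXO/X..] end (terminal -1, O#4); searched X.X/O.O/... to 6

X winning at [X.X/O.O/...]: True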